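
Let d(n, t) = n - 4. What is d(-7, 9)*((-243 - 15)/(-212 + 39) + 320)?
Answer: -611798/173 ≈ -3536.4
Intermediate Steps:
d(n, t) = -4 + n
d(-7, 9)*((-243 - 15)/(-212 + 39) + 320) = (-4 - 7)*((-243 - 15)/(-212 + 39) + 320) = -11*(-258/(-173) + 320) = -11*(-258*(-1/173) + 320) = -11*(258/173 + 320) = -11*55618/173 = -611798/173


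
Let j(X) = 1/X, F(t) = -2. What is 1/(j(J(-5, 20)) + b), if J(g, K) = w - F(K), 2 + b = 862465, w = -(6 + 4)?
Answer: 8/6899703 ≈ 1.1595e-6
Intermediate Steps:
w = -10 (w = -1*10 = -10)
b = 862463 (b = -2 + 862465 = 862463)
J(g, K) = -8 (J(g, K) = -10 - 1*(-2) = -10 + 2 = -8)
1/(j(J(-5, 20)) + b) = 1/(1/(-8) + 862463) = 1/(-1/8 + 862463) = 1/(6899703/8) = 8/6899703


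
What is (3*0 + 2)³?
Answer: 8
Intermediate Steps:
(3*0 + 2)³ = (0 + 2)³ = 2³ = 8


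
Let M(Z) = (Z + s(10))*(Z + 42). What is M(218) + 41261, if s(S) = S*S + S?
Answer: 126541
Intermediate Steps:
s(S) = S + S² (s(S) = S² + S = S + S²)
M(Z) = (42 + Z)*(110 + Z) (M(Z) = (Z + 10*(1 + 10))*(Z + 42) = (Z + 10*11)*(42 + Z) = (Z + 110)*(42 + Z) = (110 + Z)*(42 + Z) = (42 + Z)*(110 + Z))
M(218) + 41261 = (4620 + 218² + 152*218) + 41261 = (4620 + 47524 + 33136) + 41261 = 85280 + 41261 = 126541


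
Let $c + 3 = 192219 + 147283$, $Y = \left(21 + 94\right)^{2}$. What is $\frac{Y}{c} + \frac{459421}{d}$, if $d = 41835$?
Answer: $\frac{156526237954}{14202940665} \approx 11.021$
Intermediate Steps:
$Y = 13225$ ($Y = 115^{2} = 13225$)
$c = 339499$ ($c = -3 + \left(192219 + 147283\right) = -3 + 339502 = 339499$)
$\frac{Y}{c} + \frac{459421}{d} = \frac{13225}{339499} + \frac{459421}{41835} = \frac{156526237954}{14202940665}$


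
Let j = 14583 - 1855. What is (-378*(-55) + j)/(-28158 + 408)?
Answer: -16759/13875 ≈ -1.2079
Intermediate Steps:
j = 12728
(-378*(-55) + j)/(-28158 + 408) = (-378*(-55) + 12728)/(-28158 + 408) = (20790 + 12728)/(-27750) = 33518*(-1/27750) = -16759/13875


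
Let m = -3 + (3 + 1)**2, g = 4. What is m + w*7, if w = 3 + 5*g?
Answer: 174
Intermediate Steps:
m = 13 (m = -3 + 4**2 = -3 + 16 = 13)
w = 23 (w = 3 + 5*4 = 3 + 20 = 23)
m + w*7 = 13 + 23*7 = 13 + 161 = 174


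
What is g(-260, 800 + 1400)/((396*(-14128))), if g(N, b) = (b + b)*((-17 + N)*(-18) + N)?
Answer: -59075/15894 ≈ -3.7168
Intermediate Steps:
g(N, b) = 2*b*(306 - 17*N) (g(N, b) = (2*b)*((306 - 18*N) + N) = (2*b)*(306 - 17*N) = 2*b*(306 - 17*N))
g(-260, 800 + 1400)/((396*(-14128))) = (34*(800 + 1400)*(18 - 1*(-260)))/((396*(-14128))) = (34*2200*(18 + 260))/(-5594688) = (34*2200*278)*(-1/5594688) = 20794400*(-1/5594688) = -59075/15894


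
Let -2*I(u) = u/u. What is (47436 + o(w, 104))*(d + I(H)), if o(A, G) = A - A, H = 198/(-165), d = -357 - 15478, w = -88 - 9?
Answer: -751172778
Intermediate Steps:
w = -97
d = -15835
H = -6/5 (H = 198*(-1/165) = -6/5 ≈ -1.2000)
I(u) = -1/2 (I(u) = -u/(2*u) = -1/2*1 = -1/2)
o(A, G) = 0
(47436 + o(w, 104))*(d + I(H)) = (47436 + 0)*(-15835 - 1/2) = 47436*(-31671/2) = -751172778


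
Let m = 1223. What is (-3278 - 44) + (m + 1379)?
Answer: -720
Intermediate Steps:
(-3278 - 44) + (m + 1379) = (-3278 - 44) + (1223 + 1379) = -3322 + 2602 = -720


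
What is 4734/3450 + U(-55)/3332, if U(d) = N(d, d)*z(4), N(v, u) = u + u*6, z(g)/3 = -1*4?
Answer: 188766/68425 ≈ 2.7587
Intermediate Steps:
z(g) = -12 (z(g) = 3*(-1*4) = 3*(-4) = -12)
N(v, u) = 7*u (N(v, u) = u + 6*u = 7*u)
U(d) = -84*d (U(d) = (7*d)*(-12) = -84*d)
4734/3450 + U(-55)/3332 = 4734/3450 - 84*(-55)/3332 = 4734*(1/3450) + 4620*(1/3332) = 789/575 + 165/119 = 188766/68425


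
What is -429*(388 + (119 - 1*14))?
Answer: -211497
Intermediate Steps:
-429*(388 + (119 - 1*14)) = -429*(388 + (119 - 14)) = -429*(388 + 105) = -429*493 = -211497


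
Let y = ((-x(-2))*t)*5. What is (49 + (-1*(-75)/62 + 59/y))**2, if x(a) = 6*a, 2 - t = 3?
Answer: 8383416721/3459600 ≈ 2423.2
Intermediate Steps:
t = -1 (t = 2 - 1*3 = 2 - 3 = -1)
y = -60 (y = (-6*(-2)*(-1))*5 = (-1*(-12)*(-1))*5 = (12*(-1))*5 = -12*5 = -60)
(49 + (-1*(-75)/62 + 59/y))**2 = (49 + (-1*(-75)/62 + 59/(-60)))**2 = (49 + (75*(1/62) + 59*(-1/60)))**2 = (49 + (75/62 - 59/60))**2 = (49 + 421/1860)**2 = (91561/1860)**2 = 8383416721/3459600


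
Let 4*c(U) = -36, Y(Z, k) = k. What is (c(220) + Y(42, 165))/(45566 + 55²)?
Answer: 52/16197 ≈ 0.0032105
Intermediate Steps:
c(U) = -9 (c(U) = (¼)*(-36) = -9)
(c(220) + Y(42, 165))/(45566 + 55²) = (-9 + 165)/(45566 + 55²) = 156/(45566 + 3025) = 156/48591 = 156*(1/48591) = 52/16197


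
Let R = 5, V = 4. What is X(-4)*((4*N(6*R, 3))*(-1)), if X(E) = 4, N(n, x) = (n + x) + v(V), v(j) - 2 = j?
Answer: -624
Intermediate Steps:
v(j) = 2 + j
N(n, x) = 6 + n + x (N(n, x) = (n + x) + (2 + 4) = (n + x) + 6 = 6 + n + x)
X(-4)*((4*N(6*R, 3))*(-1)) = 4*((4*(6 + 6*5 + 3))*(-1)) = 4*((4*(6 + 30 + 3))*(-1)) = 4*((4*39)*(-1)) = 4*(156*(-1)) = 4*(-156) = -624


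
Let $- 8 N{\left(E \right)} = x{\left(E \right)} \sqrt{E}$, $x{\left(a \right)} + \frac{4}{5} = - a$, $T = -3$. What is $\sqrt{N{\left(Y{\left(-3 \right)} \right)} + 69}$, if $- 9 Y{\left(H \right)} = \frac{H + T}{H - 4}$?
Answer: $\frac{\sqrt{3042900 + 185 i \sqrt{42}}}{210} \approx 8.3066 + 0.0016365 i$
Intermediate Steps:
$x{\left(a \right)} = - \frac{4}{5} - a$
$Y{\left(H \right)} = - \frac{-3 + H}{9 \left(-4 + H\right)}$ ($Y{\left(H \right)} = - \frac{\left(H - 3\right) \frac{1}{H - 4}}{9} = - \frac{\left(-3 + H\right) \frac{1}{-4 + H}}{9} = - \frac{\frac{1}{-4 + H} \left(-3 + H\right)}{9} = - \frac{-3 + H}{9 \left(-4 + H\right)}$)
$N{\left(E \right)} = - \frac{\sqrt{E} \left(- \frac{4}{5} - E\right)}{8}$ ($N{\left(E \right)} = - \frac{\left(- \frac{4}{5} - E\right) \sqrt{E}}{8} = - \frac{\sqrt{E} \left(- \frac{4}{5} - E\right)}{8}$)
$\sqrt{N{\left(Y{\left(-3 \right)} \right)} + 69} = \sqrt{\frac{\sqrt{\frac{3 - -3}{9 \left(-4 - 3\right)}} \left(4 + 5 \frac{3 - -3}{9 \left(-4 - 3\right)}\right)}{40} + 69} = \sqrt{\frac{\sqrt{\frac{3 + 3}{9 \left(-7\right)}} \left(4 + 5 \frac{3 + 3}{9 \left(-7\right)}\right)}{40} + 69} = \sqrt{\frac{\sqrt{\frac{1}{9} \left(- \frac{1}{7}\right) 6} \left(4 + 5 \cdot \frac{1}{9} \left(- \frac{1}{7}\right) 6\right)}{40} + 69} = \sqrt{\frac{\sqrt{- \frac{2}{21}} \left(4 + 5 \left(- \frac{2}{21}\right)\right)}{40} + 69} = \sqrt{\frac{\frac{i \sqrt{42}}{21} \left(4 - \frac{10}{21}\right)}{40} + 69} = \sqrt{\frac{1}{40} \frac{i \sqrt{42}}{21} \cdot \frac{74}{21} + 69} = \sqrt{\frac{37 i \sqrt{42}}{8820} + 69} = \sqrt{69 + \frac{37 i \sqrt{42}}{8820}}$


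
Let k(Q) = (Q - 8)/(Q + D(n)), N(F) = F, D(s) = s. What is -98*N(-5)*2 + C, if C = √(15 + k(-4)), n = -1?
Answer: 980 + √435/5 ≈ 984.17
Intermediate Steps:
k(Q) = (-8 + Q)/(-1 + Q) (k(Q) = (Q - 8)/(Q - 1) = (-8 + Q)/(-1 + Q))
C = √435/5 (C = √(15 + (-8 - 4)/(-1 - 4)) = √(15 - 12/(-5)) = √(15 - ⅕*(-12)) = √(15 + 12/5) = √(87/5) = √435/5 ≈ 4.1713)
-98*N(-5)*2 + C = -(-490)*2 + √435/5 = -98*(-10) + √435/5 = 980 + √435/5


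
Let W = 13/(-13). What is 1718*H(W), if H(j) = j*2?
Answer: -3436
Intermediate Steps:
W = -1 (W = 13*(-1/13) = -1)
H(j) = 2*j
1718*H(W) = 1718*(2*(-1)) = 1718*(-2) = -3436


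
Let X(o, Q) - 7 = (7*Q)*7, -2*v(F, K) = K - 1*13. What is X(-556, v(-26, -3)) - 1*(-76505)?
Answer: 76904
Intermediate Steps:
v(F, K) = 13/2 - K/2 (v(F, K) = -(K - 1*13)/2 = -(K - 13)/2 = -(-13 + K)/2 = 13/2 - K/2)
X(o, Q) = 7 + 49*Q (X(o, Q) = 7 + (7*Q)*7 = 7 + 49*Q)
X(-556, v(-26, -3)) - 1*(-76505) = (7 + 49*(13/2 - ½*(-3))) - 1*(-76505) = (7 + 49*(13/2 + 3/2)) + 76505 = (7 + 49*8) + 76505 = (7 + 392) + 76505 = 399 + 76505 = 76904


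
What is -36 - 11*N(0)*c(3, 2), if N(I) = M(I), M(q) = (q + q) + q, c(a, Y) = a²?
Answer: -36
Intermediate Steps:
M(q) = 3*q (M(q) = 2*q + q = 3*q)
N(I) = 3*I
-36 - 11*N(0)*c(3, 2) = -36 - 11*3*0*3² = -36 - 0*9 = -36 - 11*0 = -36 + 0 = -36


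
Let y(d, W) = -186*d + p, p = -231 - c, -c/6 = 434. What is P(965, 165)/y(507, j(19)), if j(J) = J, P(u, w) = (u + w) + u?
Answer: -2095/91929 ≈ -0.022789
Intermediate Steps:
c = -2604 (c = -6*434 = -2604)
p = 2373 (p = -231 - 1*(-2604) = -231 + 2604 = 2373)
P(u, w) = w + 2*u
y(d, W) = 2373 - 186*d (y(d, W) = -186*d + 2373 = 2373 - 186*d)
P(965, 165)/y(507, j(19)) = (165 + 2*965)/(2373 - 186*507) = (165 + 1930)/(2373 - 94302) = 2095/(-91929) = 2095*(-1/91929) = -2095/91929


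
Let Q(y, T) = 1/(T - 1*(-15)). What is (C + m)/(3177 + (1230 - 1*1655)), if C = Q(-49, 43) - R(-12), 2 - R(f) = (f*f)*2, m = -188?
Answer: 5685/159616 ≈ 0.035617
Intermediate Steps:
Q(y, T) = 1/(15 + T) (Q(y, T) = 1/(T + 15) = 1/(15 + T))
R(f) = 2 - 2*f² (R(f) = 2 - f*f*2 = 2 - f²*2 = 2 - 2*f²)
C = 16589/58 (C = 1/(15 + 43) - (2 - 2*(-12)²) = 1/58 - (2 - 2*144) = 1/58 - (2 - 288) = 1/58 - 1*(-286) = 1/58 + 286 = 16589/58 ≈ 286.02)
(C + m)/(3177 + (1230 - 1*1655)) = (16589/58 - 188)/(3177 + (1230 - 1*1655)) = 5685/(58*(3177 + (1230 - 1655))) = 5685/(58*(3177 - 425)) = (5685/58)/2752 = (5685/58)*(1/2752) = 5685/159616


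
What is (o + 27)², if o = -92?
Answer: 4225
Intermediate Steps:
(o + 27)² = (-92 + 27)² = (-65)² = 4225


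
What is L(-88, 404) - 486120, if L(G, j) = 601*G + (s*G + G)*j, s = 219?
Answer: -8360448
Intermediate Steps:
L(G, j) = 601*G + 220*G*j (L(G, j) = 601*G + (219*G + G)*j = 601*G + (220*G)*j = 601*G + 220*G*j)
L(-88, 404) - 486120 = -88*(601 + 220*404) - 486120 = -88*(601 + 88880) - 486120 = -88*89481 - 486120 = -7874328 - 486120 = -8360448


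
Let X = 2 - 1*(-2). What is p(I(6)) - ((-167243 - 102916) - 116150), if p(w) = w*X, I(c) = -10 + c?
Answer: 386293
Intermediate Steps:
X = 4 (X = 2 + 2 = 4)
p(w) = 4*w (p(w) = w*4 = 4*w)
p(I(6)) - ((-167243 - 102916) - 116150) = 4*(-10 + 6) - ((-167243 - 102916) - 116150) = 4*(-4) - (-270159 - 116150) = -16 - 1*(-386309) = -16 + 386309 = 386293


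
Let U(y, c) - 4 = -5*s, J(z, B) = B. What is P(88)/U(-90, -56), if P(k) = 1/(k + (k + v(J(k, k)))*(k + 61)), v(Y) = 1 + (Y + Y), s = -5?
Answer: 1/1147617 ≈ 8.7137e-7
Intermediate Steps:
U(y, c) = 29 (U(y, c) = 4 - 5*(-5) = 4 + 25 = 29)
v(Y) = 1 + 2*Y
P(k) = 1/(k + (1 + 3*k)*(61 + k)) (P(k) = 1/(k + (k + (1 + 2*k))*(k + 61)) = 1/(k + (1 + 3*k)*(61 + k)))
P(88)/U(-90, -56) = 1/((61 + 3*88² + 185*88)*29) = (1/29)/(61 + 3*7744 + 16280) = (1/29)/(61 + 23232 + 16280) = (1/29)/39573 = (1/39573)*(1/29) = 1/1147617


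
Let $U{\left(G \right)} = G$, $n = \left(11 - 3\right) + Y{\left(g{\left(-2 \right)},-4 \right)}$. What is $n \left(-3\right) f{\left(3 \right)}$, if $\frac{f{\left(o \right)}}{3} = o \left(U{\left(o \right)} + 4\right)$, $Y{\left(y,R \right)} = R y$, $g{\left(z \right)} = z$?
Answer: $-3024$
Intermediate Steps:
$n = 16$ ($n = \left(11 - 3\right) - -8 = 8 + 8 = 16$)
$f{\left(o \right)} = 3 o \left(4 + o\right)$ ($f{\left(o \right)} = 3 o \left(o + 4\right) = 3 o \left(4 + o\right)$)
$n \left(-3\right) f{\left(3 \right)} = 16 \left(-3\right) 3 \cdot 3 \left(4 + 3\right) = - 48 \cdot 3 \cdot 3 \cdot 7 = \left(-48\right) 63 = -3024$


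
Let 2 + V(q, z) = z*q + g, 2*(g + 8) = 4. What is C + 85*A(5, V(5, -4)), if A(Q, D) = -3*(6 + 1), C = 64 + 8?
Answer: -1713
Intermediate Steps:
g = -6 (g = -8 + (1/2)*4 = -8 + 2 = -6)
C = 72
V(q, z) = -8 + q*z (V(q, z) = -2 + (z*q - 6) = -2 + (q*z - 6) = -2 + (-6 + q*z) = -8 + q*z)
A(Q, D) = -21 (A(Q, D) = -3*7 = -21)
C + 85*A(5, V(5, -4)) = 72 + 85*(-21) = 72 - 1785 = -1713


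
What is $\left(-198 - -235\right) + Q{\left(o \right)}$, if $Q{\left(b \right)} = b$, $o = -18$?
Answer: $19$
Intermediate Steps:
$\left(-198 - -235\right) + Q{\left(o \right)} = \left(-198 - -235\right) - 18 = \left(-198 + 235\right) - 18 = 37 - 18 = 19$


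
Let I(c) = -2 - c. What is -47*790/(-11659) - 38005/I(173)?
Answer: 89919609/408065 ≈ 220.36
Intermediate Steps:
-47*790/(-11659) - 38005/I(173) = -47*790/(-11659) - 38005/(-2 - 1*173) = -37130*(-1/11659) - 38005/(-2 - 173) = 37130/11659 - 38005/(-175) = 37130/11659 - 38005*(-1/175) = 37130/11659 + 7601/35 = 89919609/408065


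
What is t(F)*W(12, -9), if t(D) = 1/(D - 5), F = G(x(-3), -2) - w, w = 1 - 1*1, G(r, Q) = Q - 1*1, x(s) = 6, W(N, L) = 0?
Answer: 0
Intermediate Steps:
G(r, Q) = -1 + Q (G(r, Q) = Q - 1 = -1 + Q)
w = 0 (w = 1 - 1 = 0)
F = -3 (F = (-1 - 2) - 1*0 = -3 + 0 = -3)
t(D) = 1/(-5 + D)
t(F)*W(12, -9) = 0/(-5 - 3) = 0/(-8) = -⅛*0 = 0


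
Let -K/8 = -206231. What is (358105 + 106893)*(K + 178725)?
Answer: 850282787854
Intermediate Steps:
K = 1649848 (K = -8*(-206231) = 1649848)
(358105 + 106893)*(K + 178725) = (358105 + 106893)*(1649848 + 178725) = 464998*1828573 = 850282787854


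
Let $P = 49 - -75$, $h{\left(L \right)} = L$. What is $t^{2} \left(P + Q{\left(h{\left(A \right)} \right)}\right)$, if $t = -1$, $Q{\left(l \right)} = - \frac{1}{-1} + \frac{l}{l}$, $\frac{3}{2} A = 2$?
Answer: $126$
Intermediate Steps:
$A = \frac{4}{3}$ ($A = \frac{2}{3} \cdot 2 = \frac{4}{3} \approx 1.3333$)
$Q{\left(l \right)} = 2$ ($Q{\left(l \right)} = \left(-1\right) \left(-1\right) + 1 = 1 + 1 = 2$)
$P = 124$ ($P = 49 + 75 = 124$)
$t^{2} \left(P + Q{\left(h{\left(A \right)} \right)}\right) = \left(-1\right)^{2} \left(124 + 2\right) = 1 \cdot 126 = 126$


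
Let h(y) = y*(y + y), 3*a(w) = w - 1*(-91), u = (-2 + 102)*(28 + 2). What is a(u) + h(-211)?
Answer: 270217/3 ≈ 90072.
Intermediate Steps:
u = 3000 (u = 100*30 = 3000)
a(w) = 91/3 + w/3 (a(w) = (w - 1*(-91))/3 = (w + 91)/3 = (91 + w)/3 = 91/3 + w/3)
h(y) = 2*y² (h(y) = y*(2*y) = 2*y²)
a(u) + h(-211) = (91/3 + (⅓)*3000) + 2*(-211)² = (91/3 + 1000) + 2*44521 = 3091/3 + 89042 = 270217/3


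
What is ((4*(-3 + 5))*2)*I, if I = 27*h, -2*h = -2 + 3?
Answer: -216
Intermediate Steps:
h = -½ (h = -(-2 + 3)/2 = -½*1 = -½ ≈ -0.50000)
I = -27/2 (I = 27*(-½) = -27/2 ≈ -13.500)
((4*(-3 + 5))*2)*I = ((4*(-3 + 5))*2)*(-27/2) = ((4*2)*2)*(-27/2) = (8*2)*(-27/2) = 16*(-27/2) = -216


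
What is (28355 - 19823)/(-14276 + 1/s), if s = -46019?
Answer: -392634108/656967245 ≈ -0.59765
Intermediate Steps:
(28355 - 19823)/(-14276 + 1/s) = (28355 - 19823)/(-14276 + 1/(-46019)) = 8532/(-14276 - 1/46019) = 8532/(-656967245/46019) = 8532*(-46019/656967245) = -392634108/656967245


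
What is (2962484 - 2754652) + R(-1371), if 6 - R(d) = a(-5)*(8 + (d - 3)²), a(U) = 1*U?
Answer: 9647258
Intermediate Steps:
a(U) = U
R(d) = 46 + 5*(-3 + d)² (R(d) = 6 - (-5)*(8 + (d - 3)²) = 6 - (-5)*(8 + (-3 + d)²) = 6 - (-40 - 5*(-3 + d)²) = 6 + (40 + 5*(-3 + d)²) = 46 + 5*(-3 + d)²)
(2962484 - 2754652) + R(-1371) = (2962484 - 2754652) + (46 + 5*(-3 - 1371)²) = 207832 + (46 + 5*(-1374)²) = 207832 + (46 + 5*1887876) = 207832 + (46 + 9439380) = 207832 + 9439426 = 9647258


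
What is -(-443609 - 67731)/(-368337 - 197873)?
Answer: -51134/56621 ≈ -0.90309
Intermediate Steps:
-(-443609 - 67731)/(-368337 - 197873) = -(-511340)/(-566210) = -(-511340)*(-1)/566210 = -1*51134/56621 = -51134/56621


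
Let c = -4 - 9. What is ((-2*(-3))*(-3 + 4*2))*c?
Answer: -390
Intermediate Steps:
c = -13
((-2*(-3))*(-3 + 4*2))*c = ((-2*(-3))*(-3 + 4*2))*(-13) = (6*(-3 + 8))*(-13) = (6*5)*(-13) = 30*(-13) = -390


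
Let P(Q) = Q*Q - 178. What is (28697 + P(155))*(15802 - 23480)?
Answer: -403432832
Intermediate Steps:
P(Q) = -178 + Q**2 (P(Q) = Q**2 - 178 = -178 + Q**2)
(28697 + P(155))*(15802 - 23480) = (28697 + (-178 + 155**2))*(15802 - 23480) = (28697 + (-178 + 24025))*(-7678) = (28697 + 23847)*(-7678) = 52544*(-7678) = -403432832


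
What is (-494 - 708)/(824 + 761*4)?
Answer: -601/1934 ≈ -0.31075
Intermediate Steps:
(-494 - 708)/(824 + 761*4) = -1202/(824 + 3044) = -1202/3868 = -1202*1/3868 = -601/1934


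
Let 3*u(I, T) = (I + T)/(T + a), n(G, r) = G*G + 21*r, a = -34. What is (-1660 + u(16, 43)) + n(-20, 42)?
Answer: -10147/27 ≈ -375.81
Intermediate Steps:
n(G, r) = G² + 21*r
u(I, T) = (I + T)/(3*(-34 + T)) (u(I, T) = ((I + T)/(T - 34))/3 = ((I + T)/(-34 + T))/3 = (I + T)/(3*(-34 + T)))
(-1660 + u(16, 43)) + n(-20, 42) = (-1660 + (16 + 43)/(3*(-34 + 43))) + ((-20)² + 21*42) = (-1660 + (⅓)*59/9) + (400 + 882) = (-1660 + (⅓)*(⅑)*59) + 1282 = (-1660 + 59/27) + 1282 = -44761/27 + 1282 = -10147/27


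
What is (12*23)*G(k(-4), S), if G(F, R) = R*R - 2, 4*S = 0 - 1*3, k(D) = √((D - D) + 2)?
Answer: -1587/4 ≈ -396.75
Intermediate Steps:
k(D) = √2 (k(D) = √(0 + 2) = √2)
S = -¾ (S = (0 - 1*3)/4 = (0 - 3)/4 = (¼)*(-3) = -¾ ≈ -0.75000)
G(F, R) = -2 + R² (G(F, R) = R² - 2 = -2 + R²)
(12*23)*G(k(-4), S) = (12*23)*(-2 + (-¾)²) = 276*(-2 + 9/16) = 276*(-23/16) = -1587/4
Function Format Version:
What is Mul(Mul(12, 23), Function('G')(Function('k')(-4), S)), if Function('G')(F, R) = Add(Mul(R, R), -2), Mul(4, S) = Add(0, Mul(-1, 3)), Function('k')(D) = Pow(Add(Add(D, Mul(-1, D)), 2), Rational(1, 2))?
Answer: Rational(-1587, 4) ≈ -396.75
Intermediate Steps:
Function('k')(D) = Pow(2, Rational(1, 2)) (Function('k')(D) = Pow(Add(0, 2), Rational(1, 2)) = Pow(2, Rational(1, 2)))
S = Rational(-3, 4) (S = Mul(Rational(1, 4), Add(0, Mul(-1, 3))) = Mul(Rational(1, 4), Add(0, -3)) = Mul(Rational(1, 4), -3) = Rational(-3, 4) ≈ -0.75000)
Function('G')(F, R) = Add(-2, Pow(R, 2)) (Function('G')(F, R) = Add(Pow(R, 2), -2) = Add(-2, Pow(R, 2)))
Mul(Mul(12, 23), Function('G')(Function('k')(-4), S)) = Mul(Mul(12, 23), Add(-2, Pow(Rational(-3, 4), 2))) = Mul(276, Add(-2, Rational(9, 16))) = Mul(276, Rational(-23, 16)) = Rational(-1587, 4)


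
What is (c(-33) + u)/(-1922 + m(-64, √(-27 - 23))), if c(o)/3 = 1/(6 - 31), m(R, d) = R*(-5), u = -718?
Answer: 17953/40050 ≈ 0.44826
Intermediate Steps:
m(R, d) = -5*R
c(o) = -3/25 (c(o) = 3/(6 - 31) = 3/(-25) = 3*(-1/25) = -3/25)
(c(-33) + u)/(-1922 + m(-64, √(-27 - 23))) = (-3/25 - 718)/(-1922 - 5*(-64)) = -17953/(25*(-1922 + 320)) = -17953/25/(-1602) = -17953/25*(-1/1602) = 17953/40050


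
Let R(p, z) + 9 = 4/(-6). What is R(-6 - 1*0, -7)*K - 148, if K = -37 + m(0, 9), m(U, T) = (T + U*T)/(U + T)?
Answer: 200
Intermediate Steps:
m(U, T) = (T + T*U)/(T + U)
R(p, z) = -29/3 (R(p, z) = -9 + 4/(-6) = -9 + 4*(-1/6) = -9 - 2/3 = -29/3)
K = -36 (K = -37 + 9*(1 + 0)/(9 + 0) = -37 + 9*1/9 = -37 + 9*(1/9)*1 = -37 + 1 = -36)
R(-6 - 1*0, -7)*K - 148 = -29/3*(-36) - 148 = 348 - 148 = 200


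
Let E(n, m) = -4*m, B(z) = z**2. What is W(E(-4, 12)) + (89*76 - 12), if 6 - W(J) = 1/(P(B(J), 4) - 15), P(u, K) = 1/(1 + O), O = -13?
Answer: 1223210/181 ≈ 6758.1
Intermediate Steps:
P(u, K) = -1/12 (P(u, K) = 1/(1 - 13) = 1/(-12) = -1/12)
W(J) = 1098/181 (W(J) = 6 - 1/(-1/12 - 15) = 6 - 1/(-181/12) = 6 - 1*(-12/181) = 6 + 12/181 = 1098/181)
W(E(-4, 12)) + (89*76 - 12) = 1098/181 + (89*76 - 12) = 1098/181 + (6764 - 12) = 1098/181 + 6752 = 1223210/181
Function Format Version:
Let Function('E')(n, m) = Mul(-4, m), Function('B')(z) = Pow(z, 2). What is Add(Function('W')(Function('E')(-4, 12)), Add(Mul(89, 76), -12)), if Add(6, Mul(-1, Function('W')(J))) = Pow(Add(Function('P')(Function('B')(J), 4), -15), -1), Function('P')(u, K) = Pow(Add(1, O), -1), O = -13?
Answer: Rational(1223210, 181) ≈ 6758.1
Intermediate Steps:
Function('P')(u, K) = Rational(-1, 12) (Function('P')(u, K) = Pow(Add(1, -13), -1) = Pow(-12, -1) = Rational(-1, 12))
Function('W')(J) = Rational(1098, 181) (Function('W')(J) = Add(6, Mul(-1, Pow(Add(Rational(-1, 12), -15), -1))) = Add(6, Mul(-1, Pow(Rational(-181, 12), -1))) = Add(6, Mul(-1, Rational(-12, 181))) = Add(6, Rational(12, 181)) = Rational(1098, 181))
Add(Function('W')(Function('E')(-4, 12)), Add(Mul(89, 76), -12)) = Add(Rational(1098, 181), Add(Mul(89, 76), -12)) = Add(Rational(1098, 181), Add(6764, -12)) = Add(Rational(1098, 181), 6752) = Rational(1223210, 181)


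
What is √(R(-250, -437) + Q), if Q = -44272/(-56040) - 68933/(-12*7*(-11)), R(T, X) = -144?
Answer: I*√253478502216555/1078770 ≈ 14.758*I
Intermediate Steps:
Q = -159254083/2157540 (Q = -44272*(-1/56040) - 68933/((-84*(-11))) = 5534/7005 - 68933/924 = -159254083/2157540 ≈ -73.813)
√(R(-250, -437) + Q) = √(-144 - 159254083/2157540) = √(-469939843/2157540) = I*√253478502216555/1078770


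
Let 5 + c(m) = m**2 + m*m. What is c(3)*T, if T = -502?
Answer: -6526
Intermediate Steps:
c(m) = -5 + 2*m**2 (c(m) = -5 + (m**2 + m*m) = -5 + (m**2 + m**2) = -5 + 2*m**2)
c(3)*T = (-5 + 2*3**2)*(-502) = (-5 + 2*9)*(-502) = (-5 + 18)*(-502) = 13*(-502) = -6526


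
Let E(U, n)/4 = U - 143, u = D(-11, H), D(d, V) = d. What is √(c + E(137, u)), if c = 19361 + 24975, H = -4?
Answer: 2*√11078 ≈ 210.50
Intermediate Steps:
u = -11
E(U, n) = -572 + 4*U (E(U, n) = 4*(U - 143) = 4*(-143 + U) = -572 + 4*U)
c = 44336
√(c + E(137, u)) = √(44336 + (-572 + 4*137)) = √(44336 + (-572 + 548)) = √(44336 - 24) = √44312 = 2*√11078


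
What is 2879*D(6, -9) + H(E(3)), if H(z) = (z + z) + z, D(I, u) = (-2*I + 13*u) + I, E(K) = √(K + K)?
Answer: -354117 + 3*√6 ≈ -3.5411e+5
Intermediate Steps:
E(K) = √2*√K (E(K) = √(2*K) = √2*√K)
D(I, u) = -I + 13*u
H(z) = 3*z (H(z) = 2*z + z = 3*z)
2879*D(6, -9) + H(E(3)) = 2879*(-1*6 + 13*(-9)) + 3*(√2*√3) = 2879*(-6 - 117) + 3*√6 = 2879*(-123) + 3*√6 = -354117 + 3*√6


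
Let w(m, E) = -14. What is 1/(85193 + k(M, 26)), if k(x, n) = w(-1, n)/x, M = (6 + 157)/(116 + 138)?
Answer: 163/13882903 ≈ 1.1741e-5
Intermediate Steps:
M = 163/254 ≈ 0.64173
k(x, n) = -14/x
1/(85193 + k(M, 26)) = 1/(85193 - 14/163/254) = 1/(85193 - 14*254/163) = 1/(85193 - 3556/163) = 1/(13882903/163) = 163/13882903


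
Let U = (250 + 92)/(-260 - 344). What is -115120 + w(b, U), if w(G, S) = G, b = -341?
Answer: -115461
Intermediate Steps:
U = -171/302 (U = 342/(-604) = 342*(-1/604) = -171/302 ≈ -0.56623)
-115120 + w(b, U) = -115120 - 341 = -115461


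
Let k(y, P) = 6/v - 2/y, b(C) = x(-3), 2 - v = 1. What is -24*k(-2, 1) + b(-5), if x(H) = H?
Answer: -171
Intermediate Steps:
v = 1 (v = 2 - 1*1 = 2 - 1 = 1)
b(C) = -3
k(y, P) = 6 - 2/y (k(y, P) = 6/1 - 2/y = 6*1 - 2/y = 6 - 2/y)
-24*k(-2, 1) + b(-5) = -24*(6 - 2/(-2)) - 3 = -24*(6 - 2*(-½)) - 3 = -24*(6 + 1) - 3 = -24*7 - 3 = -168 - 3 = -171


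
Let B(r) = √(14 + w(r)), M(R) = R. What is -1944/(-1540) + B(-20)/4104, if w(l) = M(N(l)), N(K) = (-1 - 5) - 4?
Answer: 997657/790020 ≈ 1.2628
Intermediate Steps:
N(K) = -10 (N(K) = -6 - 4 = -10)
w(l) = -10
B(r) = 2 (B(r) = √(14 - 10) = √4 = 2)
-1944/(-1540) + B(-20)/4104 = -1944/(-1540) + 2/4104 = -1944*(-1/1540) + 2*(1/4104) = 486/385 + 1/2052 = 997657/790020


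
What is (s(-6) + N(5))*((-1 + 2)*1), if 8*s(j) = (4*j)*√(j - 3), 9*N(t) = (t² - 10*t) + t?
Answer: -20/9 - 9*I ≈ -2.2222 - 9.0*I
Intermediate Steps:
N(t) = -t + t²/9 (N(t) = ((t² - 10*t) + t)/9 = (t² - 9*t)/9 = -t + t²/9)
s(j) = j*√(-3 + j)/2 (s(j) = ((4*j)*√(j - 3))/8 = ((4*j)*√(-3 + j))/8 = (4*j*√(-3 + j))/8 = j*√(-3 + j)/2)
(s(-6) + N(5))*((-1 + 2)*1) = ((½)*(-6)*√(-3 - 6) + (⅑)*5*(-9 + 5))*((-1 + 2)*1) = ((½)*(-6)*√(-9) + (⅑)*5*(-4))*(1*1) = ((½)*(-6)*(3*I) - 20/9)*1 = (-9*I - 20/9)*1 = (-20/9 - 9*I)*1 = -20/9 - 9*I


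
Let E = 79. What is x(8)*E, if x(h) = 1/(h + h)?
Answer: 79/16 ≈ 4.9375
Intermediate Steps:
x(h) = 1/(2*h)
x(8)*E = ((½)/8)*79 = ((½)*(⅛))*79 = (1/16)*79 = 79/16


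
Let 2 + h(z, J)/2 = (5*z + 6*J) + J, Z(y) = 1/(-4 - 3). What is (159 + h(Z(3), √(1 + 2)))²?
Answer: 1184437/49 + 4300*√3 ≈ 31620.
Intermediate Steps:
Z(y) = -⅐ (Z(y) = 1/(-7) = -⅐)
h(z, J) = -4 + 10*z + 14*J (h(z, J) = -4 + 2*((5*z + 6*J) + J) = -4 + 2*(5*z + 7*J) = -4 + (10*z + 14*J) = -4 + 10*z + 14*J)
(159 + h(Z(3), √(1 + 2)))² = (159 + (-4 + 10*(-⅐) + 14*√(1 + 2)))² = (159 + (-4 - 10/7 + 14*√3))² = (159 + (-38/7 + 14*√3))² = (1075/7 + 14*√3)²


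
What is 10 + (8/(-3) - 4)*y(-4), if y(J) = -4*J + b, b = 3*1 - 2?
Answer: -310/3 ≈ -103.33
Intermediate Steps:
b = 1 (b = 3 - 2 = 1)
y(J) = 1 - 4*J (y(J) = -4*J + 1 = 1 - 4*J)
10 + (8/(-3) - 4)*y(-4) = 10 + (8/(-3) - 4)*(1 - 4*(-4)) = 10 + (8*(-⅓) - 4)*(1 + 16) = 10 + (-8/3 - 4)*17 = 10 - 20/3*17 = 10 - 340/3 = -310/3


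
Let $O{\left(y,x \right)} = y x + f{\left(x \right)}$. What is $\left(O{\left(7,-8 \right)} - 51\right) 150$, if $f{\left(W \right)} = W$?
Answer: $-17250$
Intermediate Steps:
$O{\left(y,x \right)} = x + x y$ ($O{\left(y,x \right)} = y x + x = x y + x = x + x y$)
$\left(O{\left(7,-8 \right)} - 51\right) 150 = \left(- 8 \left(1 + 7\right) - 51\right) 150 = \left(\left(-8\right) 8 - 51\right) 150 = \left(-64 - 51\right) 150 = \left(-115\right) 150 = -17250$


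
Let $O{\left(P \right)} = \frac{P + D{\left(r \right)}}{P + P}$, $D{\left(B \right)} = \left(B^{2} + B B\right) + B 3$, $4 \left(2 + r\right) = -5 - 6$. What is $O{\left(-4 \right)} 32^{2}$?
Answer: $-3440$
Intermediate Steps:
$r = - \frac{19}{4}$ ($r = -2 + \frac{-5 - 6}{4} = -2 + \frac{1}{4} \left(-11\right) = -2 - \frac{11}{4} = - \frac{19}{4} \approx -4.75$)
$D{\left(B \right)} = 2 B^{2} + 3 B$ ($D{\left(B \right)} = \left(B^{2} + B^{2}\right) + 3 B = 2 B^{2} + 3 B$)
$O{\left(P \right)} = \frac{\frac{247}{8} + P}{2 P}$ ($O{\left(P \right)} = \frac{P - \frac{19 \left(3 + 2 \left(- \frac{19}{4}\right)\right)}{4}}{P + P} = \frac{P - \frac{19 \left(3 - \frac{19}{2}\right)}{4}}{2 P} = \left(P - - \frac{247}{8}\right) \frac{1}{2 P} = \left(P + \frac{247}{8}\right) \frac{1}{2 P} = \left(\frac{247}{8} + P\right) \frac{1}{2 P} = \frac{\frac{247}{8} + P}{2 P}$)
$O{\left(-4 \right)} 32^{2} = \frac{247 + 8 \left(-4\right)}{16 \left(-4\right)} 32^{2} = \frac{1}{16} \left(- \frac{1}{4}\right) \left(247 - 32\right) 1024 = \frac{1}{16} \left(- \frac{1}{4}\right) 215 \cdot 1024 = \left(- \frac{215}{64}\right) 1024 = -3440$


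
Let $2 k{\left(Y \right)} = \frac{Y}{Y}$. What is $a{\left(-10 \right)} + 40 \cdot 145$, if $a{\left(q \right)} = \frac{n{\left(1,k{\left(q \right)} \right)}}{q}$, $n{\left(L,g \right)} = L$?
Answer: $\frac{57999}{10} \approx 5799.9$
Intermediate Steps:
$k{\left(Y \right)} = \frac{1}{2}$ ($k{\left(Y \right)} = \frac{Y \frac{1}{Y}}{2} = \frac{1}{2} \cdot 1 = \frac{1}{2}$)
$a{\left(q \right)} = \frac{1}{q}$ ($a{\left(q \right)} = 1 \frac{1}{q} = \frac{1}{q}$)
$a{\left(-10 \right)} + 40 \cdot 145 = \frac{1}{-10} + 40 \cdot 145 = - \frac{1}{10} + 5800 = \frac{57999}{10}$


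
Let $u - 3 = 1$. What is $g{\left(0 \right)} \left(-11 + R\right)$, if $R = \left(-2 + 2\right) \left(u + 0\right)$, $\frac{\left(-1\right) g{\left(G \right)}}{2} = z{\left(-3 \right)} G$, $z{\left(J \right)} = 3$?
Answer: $0$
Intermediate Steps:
$u = 4$ ($u = 3 + 1 = 4$)
$g{\left(G \right)} = - 6 G$ ($g{\left(G \right)} = - 2 \cdot 3 G = - 6 G$)
$R = 0$ ($R = \left(-2 + 2\right) \left(4 + 0\right) = 0 \cdot 4 = 0$)
$g{\left(0 \right)} \left(-11 + R\right) = \left(-6\right) 0 \left(-11 + 0\right) = 0 \left(-11\right) = 0$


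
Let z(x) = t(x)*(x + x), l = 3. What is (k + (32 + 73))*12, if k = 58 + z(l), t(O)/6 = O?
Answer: 3252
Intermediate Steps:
t(O) = 6*O
z(x) = 12*x**2 (z(x) = (6*x)*(x + x) = (6*x)*(2*x) = 12*x**2)
k = 166 (k = 58 + 12*3**2 = 58 + 12*9 = 58 + 108 = 166)
(k + (32 + 73))*12 = (166 + (32 + 73))*12 = (166 + 105)*12 = 271*12 = 3252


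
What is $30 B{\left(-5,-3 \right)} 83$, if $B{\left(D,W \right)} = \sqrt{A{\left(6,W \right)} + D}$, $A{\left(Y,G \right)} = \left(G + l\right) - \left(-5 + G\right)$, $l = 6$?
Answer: $2490 \sqrt{6} \approx 6099.2$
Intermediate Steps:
$A{\left(Y,G \right)} = 11$ ($A{\left(Y,G \right)} = \left(G + 6\right) - \left(-5 + G\right) = \left(6 + G\right) - \left(-5 + G\right) = 11$)
$B{\left(D,W \right)} = \sqrt{11 + D}$
$30 B{\left(-5,-3 \right)} 83 = 30 \sqrt{11 - 5} \cdot 83 = 30 \sqrt{6} \cdot 83 = 2490 \sqrt{6}$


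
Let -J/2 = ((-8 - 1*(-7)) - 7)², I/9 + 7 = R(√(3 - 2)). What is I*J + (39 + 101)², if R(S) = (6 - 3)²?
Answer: 17296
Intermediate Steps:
R(S) = 9 (R(S) = 3² = 9)
I = 18 (I = -63 + 9*9 = -63 + 81 = 18)
J = -128 (J = -2*((-8 - 1*(-7)) - 7)² = -2*((-8 + 7) - 7)² = -2*(-1 - 7)² = -2*(-8)² = -2*64 = -128)
I*J + (39 + 101)² = 18*(-128) + (39 + 101)² = -2304 + 140² = -2304 + 19600 = 17296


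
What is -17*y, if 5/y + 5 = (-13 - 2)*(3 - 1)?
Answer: 17/7 ≈ 2.4286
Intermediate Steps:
y = -1/7 (y = 5/(-5 + (-13 - 2)*(3 - 1)) = 5/(-5 - 15*2) = 5/(-5 - 30) = 5/(-35) = 5*(-1/35) = -1/7 ≈ -0.14286)
-17*y = -17*(-1/7) = 17/7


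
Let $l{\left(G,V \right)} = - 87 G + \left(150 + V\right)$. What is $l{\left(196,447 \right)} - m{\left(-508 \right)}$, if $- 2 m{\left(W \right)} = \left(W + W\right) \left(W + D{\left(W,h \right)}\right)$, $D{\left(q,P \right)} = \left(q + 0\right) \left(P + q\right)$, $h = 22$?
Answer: $-125177495$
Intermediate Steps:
$D{\left(q,P \right)} = q \left(P + q\right)$
$m{\left(W \right)} = - W \left(W + W \left(22 + W\right)\right)$ ($m{\left(W \right)} = - \frac{\left(W + W\right) \left(W + W \left(22 + W\right)\right)}{2} = - \frac{2 W \left(W + W \left(22 + W\right)\right)}{2} = - W \left(W + W \left(22 + W\right)\right)$)
$l{\left(G,V \right)} = 150 + V - 87 G$
$l{\left(196,447 \right)} - m{\left(-508 \right)} = \left(150 + 447 - 17052\right) - - \left(-508\right)^{2} \left(23 - 508\right) = \left(150 + 447 - 17052\right) - \left(-1\right) 258064 \left(-485\right) = -16455 - 125161040 = -125177495$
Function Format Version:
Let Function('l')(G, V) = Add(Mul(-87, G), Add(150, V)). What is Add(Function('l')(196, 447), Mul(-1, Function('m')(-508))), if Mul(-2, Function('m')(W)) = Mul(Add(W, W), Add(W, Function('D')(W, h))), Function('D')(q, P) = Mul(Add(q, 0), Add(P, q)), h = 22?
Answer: -125177495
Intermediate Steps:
Function('D')(q, P) = Mul(q, Add(P, q))
Function('m')(W) = Mul(-1, W, Add(W, Mul(W, Add(22, W)))) (Function('m')(W) = Mul(Rational(-1, 2), Mul(Add(W, W), Add(W, Mul(W, Add(22, W))))) = Mul(Rational(-1, 2), Mul(Mul(2, W), Add(W, Mul(W, Add(22, W))))) = Mul(Rational(-1, 2), Mul(2, W, Add(W, Mul(W, Add(22, W))))) = Mul(-1, W, Add(W, Mul(W, Add(22, W)))))
Function('l')(G, V) = Add(150, V, Mul(-87, G))
Add(Function('l')(196, 447), Mul(-1, Function('m')(-508))) = Add(Add(150, 447, Mul(-87, 196)), Mul(-1, Mul(-1, Pow(-508, 2), Add(23, -508)))) = Add(Add(150, 447, -17052), Mul(-1, Mul(-1, 258064, -485))) = Add(-16455, Mul(-1, 125161040)) = Add(-16455, -125161040) = -125177495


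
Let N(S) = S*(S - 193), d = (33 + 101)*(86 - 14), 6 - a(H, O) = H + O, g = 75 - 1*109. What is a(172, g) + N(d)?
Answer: 91221708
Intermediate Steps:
g = -34 (g = 75 - 109 = -34)
a(H, O) = 6 - H - O (a(H, O) = 6 - (H + O) = 6 + (-H - O) = 6 - H - O)
d = 9648 (d = 134*72 = 9648)
N(S) = S*(-193 + S)
a(172, g) + N(d) = (6 - 1*172 - 1*(-34)) + 9648*(-193 + 9648) = (6 - 172 + 34) + 9648*9455 = -132 + 91221840 = 91221708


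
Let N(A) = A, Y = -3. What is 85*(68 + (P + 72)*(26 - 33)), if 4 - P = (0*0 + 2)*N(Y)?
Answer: -43010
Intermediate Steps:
P = 10 (P = 4 - (0*0 + 2)*(-3) = 4 - (0 + 2)*(-3) = 4 - 2*(-3) = 4 - 1*(-6) = 4 + 6 = 10)
85*(68 + (P + 72)*(26 - 33)) = 85*(68 + (10 + 72)*(26 - 33)) = 85*(68 + 82*(-7)) = 85*(68 - 574) = 85*(-506) = -43010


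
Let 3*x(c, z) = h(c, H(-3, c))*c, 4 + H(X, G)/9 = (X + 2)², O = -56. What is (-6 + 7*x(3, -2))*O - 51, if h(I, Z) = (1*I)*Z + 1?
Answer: 31645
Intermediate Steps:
H(X, G) = -36 + 9*(2 + X)² (H(X, G) = -36 + 9*(X + 2)² = -36 + 9*(2 + X)²)
h(I, Z) = 1 + I*Z (h(I, Z) = I*Z + 1 = 1 + I*Z)
x(c, z) = c*(1 - 27*c)/3 (x(c, z) = ((1 + c*(9*(-3)*(4 - 3)))*c)/3 = ((1 + c*(9*(-3)*1))*c)/3 = ((1 + c*(-27))*c)/3 = ((1 - 27*c)*c)/3 = (c*(1 - 27*c))/3 = c*(1 - 27*c)/3)
(-6 + 7*x(3, -2))*O - 51 = (-6 + 7*((⅓)*3*(1 - 27*3)))*(-56) - 51 = (-6 + 7*((⅓)*3*(1 - 81)))*(-56) - 51 = (-6 + 7*((⅓)*3*(-80)))*(-56) - 51 = (-6 + 7*(-80))*(-56) - 51 = (-6 - 560)*(-56) - 51 = -566*(-56) - 51 = 31696 - 51 = 31645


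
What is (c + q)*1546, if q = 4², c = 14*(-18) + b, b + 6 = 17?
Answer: -347850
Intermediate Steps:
b = 11 (b = -6 + 17 = 11)
c = -241 (c = 14*(-18) + 11 = -252 + 11 = -241)
q = 16
(c + q)*1546 = (-241 + 16)*1546 = -225*1546 = -347850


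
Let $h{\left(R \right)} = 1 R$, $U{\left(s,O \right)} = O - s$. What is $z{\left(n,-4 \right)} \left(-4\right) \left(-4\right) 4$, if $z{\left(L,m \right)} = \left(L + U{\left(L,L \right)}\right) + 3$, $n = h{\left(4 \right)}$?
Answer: $448$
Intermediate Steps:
$h{\left(R \right)} = R$
$n = 4$
$z{\left(L,m \right)} = 3 + L$ ($z{\left(L,m \right)} = \left(L + \left(L - L\right)\right) + 3 = \left(L + 0\right) + 3 = L + 3 = 3 + L$)
$z{\left(n,-4 \right)} \left(-4\right) \left(-4\right) 4 = \left(3 + 4\right) \left(-4\right) \left(-4\right) 4 = 7 \cdot 16 \cdot 4 = 7 \cdot 64 = 448$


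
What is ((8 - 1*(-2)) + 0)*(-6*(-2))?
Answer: 120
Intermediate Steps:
((8 - 1*(-2)) + 0)*(-6*(-2)) = ((8 + 2) + 0)*12 = (10 + 0)*12 = 10*12 = 120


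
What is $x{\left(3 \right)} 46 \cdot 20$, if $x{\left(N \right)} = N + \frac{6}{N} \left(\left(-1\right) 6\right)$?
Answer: $-8280$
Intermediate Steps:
$x{\left(N \right)} = N - \frac{36}{N}$ ($x{\left(N \right)} = N + \frac{6}{N} \left(-6\right) = N - \frac{36}{N}$)
$x{\left(3 \right)} 46 \cdot 20 = \left(3 - \frac{36}{3}\right) 46 \cdot 20 = \left(3 - 12\right) 46 \cdot 20 = \left(-9\right) 46 \cdot 20 = \left(-414\right) 20 = -8280$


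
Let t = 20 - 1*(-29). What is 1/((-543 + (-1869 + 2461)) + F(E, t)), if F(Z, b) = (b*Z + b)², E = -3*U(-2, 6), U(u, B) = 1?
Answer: 1/9653 ≈ 0.00010359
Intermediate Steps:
t = 49 (t = 20 + 29 = 49)
E = -3 (E = -3*1 = -3)
F(Z, b) = (b + Z*b)² (F(Z, b) = (Z*b + b)² = (b + Z*b)²)
1/((-543 + (-1869 + 2461)) + F(E, t)) = 1/((-543 + (-1869 + 2461)) + 49²*(1 - 3)²) = 1/((-543 + 592) + 2401*(-2)²) = 1/(49 + 2401*4) = 1/(49 + 9604) = 1/9653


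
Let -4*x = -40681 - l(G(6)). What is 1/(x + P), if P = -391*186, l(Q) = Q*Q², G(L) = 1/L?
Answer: -864/54048167 ≈ -1.5986e-5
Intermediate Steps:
l(Q) = Q³
P = -72726
x = 8787097/864 (x = -(-40681 - (1/6)³)/4 = -(-40681 - (⅙)³)/4 = -(-40681 - 1*1/216)/4 = -(-40681 - 1/216)/4 = -¼*(-8787097/216) = 8787097/864 ≈ 10170.)
1/(x + P) = 1/(8787097/864 - 72726) = 1/(-54048167/864) = -864/54048167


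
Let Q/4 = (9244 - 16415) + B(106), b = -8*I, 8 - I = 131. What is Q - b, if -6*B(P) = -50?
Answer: -88904/3 ≈ -29635.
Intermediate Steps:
I = -123 (I = 8 - 1*131 = 8 - 131 = -123)
B(P) = 25/3 (B(P) = -⅙*(-50) = 25/3)
b = 984 (b = -8*(-123) = 984)
Q = -85952/3 (Q = 4*((9244 - 16415) + 25/3) = 4*(-7171 + 25/3) = 4*(-21488/3) = -85952/3 ≈ -28651.)
Q - b = -85952/3 - 1*984 = -85952/3 - 984 = -88904/3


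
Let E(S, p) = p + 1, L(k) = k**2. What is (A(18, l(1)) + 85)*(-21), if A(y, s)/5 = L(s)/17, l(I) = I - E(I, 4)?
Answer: -32025/17 ≈ -1883.8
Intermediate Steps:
E(S, p) = 1 + p
l(I) = -5 + I (l(I) = I - (1 + 4) = I - 1*5 = I - 5 = -5 + I)
A(y, s) = 5*s**2/17 (A(y, s) = 5*(s**2/17) = 5*s**2/17)
(A(18, l(1)) + 85)*(-21) = (5*(-5 + 1)**2/17 + 85)*(-21) = ((5/17)*(-4)**2 + 85)*(-21) = ((5/17)*16 + 85)*(-21) = (80/17 + 85)*(-21) = (1525/17)*(-21) = -32025/17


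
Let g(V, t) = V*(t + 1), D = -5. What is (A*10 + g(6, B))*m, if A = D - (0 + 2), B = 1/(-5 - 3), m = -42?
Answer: 5439/2 ≈ 2719.5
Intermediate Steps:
B = -⅛ (B = 1/(-8) = -⅛ ≈ -0.12500)
A = -7 (A = -5 - (0 + 2) = -5 - 1*2 = -5 - 2 = -7)
g(V, t) = V*(1 + t)
(A*10 + g(6, B))*m = (-7*10 + 6*(1 - ⅛))*(-42) = (-70 + 6*(7/8))*(-42) = (-70 + 21/4)*(-42) = -259/4*(-42) = 5439/2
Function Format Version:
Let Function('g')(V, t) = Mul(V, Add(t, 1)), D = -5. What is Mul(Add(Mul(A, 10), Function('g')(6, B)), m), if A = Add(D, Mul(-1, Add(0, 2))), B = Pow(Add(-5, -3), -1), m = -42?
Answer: Rational(5439, 2) ≈ 2719.5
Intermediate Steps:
B = Rational(-1, 8) (B = Pow(-8, -1) = Rational(-1, 8) ≈ -0.12500)
A = -7 (A = Add(-5, Mul(-1, Add(0, 2))) = Add(-5, Mul(-1, 2)) = Add(-5, -2) = -7)
Function('g')(V, t) = Mul(V, Add(1, t))
Mul(Add(Mul(A, 10), Function('g')(6, B)), m) = Mul(Add(Mul(-7, 10), Mul(6, Add(1, Rational(-1, 8)))), -42) = Mul(Add(-70, Mul(6, Rational(7, 8))), -42) = Mul(Add(-70, Rational(21, 4)), -42) = Mul(Rational(-259, 4), -42) = Rational(5439, 2)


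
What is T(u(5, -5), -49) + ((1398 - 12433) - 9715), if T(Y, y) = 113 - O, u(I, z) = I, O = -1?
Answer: -20636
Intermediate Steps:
T(Y, y) = 114 (T(Y, y) = 113 - 1*(-1) = 113 + 1 = 114)
T(u(5, -5), -49) + ((1398 - 12433) - 9715) = 114 + ((1398 - 12433) - 9715) = 114 + (-11035 - 9715) = 114 - 20750 = -20636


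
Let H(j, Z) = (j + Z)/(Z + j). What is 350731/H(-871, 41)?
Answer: 350731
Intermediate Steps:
H(j, Z) = 1 (H(j, Z) = (Z + j)/(Z + j) = 1)
350731/H(-871, 41) = 350731/1 = 350731*1 = 350731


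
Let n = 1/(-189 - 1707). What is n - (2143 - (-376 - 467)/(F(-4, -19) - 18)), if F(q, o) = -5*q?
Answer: -4862293/1896 ≈ -2564.5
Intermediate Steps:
n = -1/1896 (n = 1/(-1896) = -1/1896 ≈ -0.00052743)
n - (2143 - (-376 - 467)/(F(-4, -19) - 18)) = -1/1896 - (2143 - (-376 - 467)/(-5*(-4) - 18)) = -1/1896 - (2143 - (-843)/(20 - 18)) = -1/1896 - (2143 - (-843)/2) = -1/1896 - (2143 - 1*(-843/2)) = -1/1896 - (2143 + 843/2) = -1/1896 - 1*5129/2 = -1/1896 - 5129/2 = -4862293/1896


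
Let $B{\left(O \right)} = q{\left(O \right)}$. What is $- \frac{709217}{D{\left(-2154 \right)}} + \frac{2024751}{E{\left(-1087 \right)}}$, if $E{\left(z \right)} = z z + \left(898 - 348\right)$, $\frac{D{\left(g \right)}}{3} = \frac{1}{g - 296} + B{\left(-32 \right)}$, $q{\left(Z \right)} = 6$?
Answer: $- \frac{2053938997071503}{52127901543} \approx -39402.0$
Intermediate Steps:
$B{\left(O \right)} = 6$
$D{\left(g \right)} = 18 + \frac{3}{-296 + g}$ ($D{\left(g \right)} = 3 \left(\frac{1}{g - 296} + 6\right) = 3 \left(\frac{1}{-296 + g} + 6\right) = 3 \left(6 + \frac{1}{-296 + g}\right) = 18 + \frac{3}{-296 + g}$)
$E{\left(z \right)} = 550 + z^{2}$ ($E{\left(z \right)} = z^{2} + 550 = 550 + z^{2}$)
$- \frac{709217}{D{\left(-2154 \right)}} + \frac{2024751}{E{\left(-1087 \right)}} = - \frac{709217}{3 \frac{1}{-296 - 2154} \left(-1775 + 6 \left(-2154\right)\right)} + \frac{2024751}{550 + \left(-1087\right)^{2}} = - \frac{709217}{3 \frac{1}{-2450} \left(-1775 - 12924\right)} + \frac{2024751}{550 + 1181569} = - \frac{709217}{3 \left(- \frac{1}{2450}\right) \left(-14699\right)} + \frac{2024751}{1182119} = - \frac{709217}{\frac{44097}{2450}} + 2024751 \cdot \frac{1}{1182119} = \left(-709217\right) \frac{2450}{44097} + \frac{2024751}{1182119} = - \frac{1737581650}{44097} + \frac{2024751}{1182119} = - \frac{2053938997071503}{52127901543}$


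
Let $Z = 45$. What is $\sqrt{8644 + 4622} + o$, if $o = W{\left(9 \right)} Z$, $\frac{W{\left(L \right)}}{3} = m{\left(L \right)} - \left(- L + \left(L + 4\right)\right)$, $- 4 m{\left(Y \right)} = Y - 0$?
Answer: $- \frac{3375}{4} + 3 \sqrt{1474} \approx -728.57$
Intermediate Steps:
$m{\left(Y \right)} = - \frac{Y}{4}$ ($m{\left(Y \right)} = - \frac{Y - 0}{4} = - \frac{Y + 0}{4} = - \frac{Y}{4}$)
$W{\left(L \right)} = -12 - \frac{3 L}{4}$ ($W{\left(L \right)} = 3 \left(- \frac{L}{4} - \left(- L + \left(L + 4\right)\right)\right) = 3 \left(- \frac{L}{4} - \left(- L + \left(4 + L\right)\right)\right) = 3 \left(- \frac{L}{4} - 4\right) = 3 \left(-4 - \frac{L}{4}\right) = -12 - \frac{3 L}{4}$)
$o = - \frac{3375}{4}$ ($o = \left(-12 - \frac{27}{4}\right) 45 = \left(- \frac{75}{4}\right) 45 = - \frac{3375}{4} \approx -843.75$)
$\sqrt{8644 + 4622} + o = \sqrt{8644 + 4622} - \frac{3375}{4} = \sqrt{13266} - \frac{3375}{4} = 3 \sqrt{1474} - \frac{3375}{4} = - \frac{3375}{4} + 3 \sqrt{1474}$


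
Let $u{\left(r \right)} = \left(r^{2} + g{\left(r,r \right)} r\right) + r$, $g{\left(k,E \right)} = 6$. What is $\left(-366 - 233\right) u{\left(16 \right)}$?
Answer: $-220432$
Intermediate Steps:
$u{\left(r \right)} = r^{2} + 7 r$ ($u{\left(r \right)} = \left(r^{2} + 6 r\right) + r = r^{2} + 7 r$)
$\left(-366 - 233\right) u{\left(16 \right)} = \left(-366 - 233\right) 16 \left(7 + 16\right) = \left(-366 - 233\right) 16 \cdot 23 = \left(-599\right) 368 = -220432$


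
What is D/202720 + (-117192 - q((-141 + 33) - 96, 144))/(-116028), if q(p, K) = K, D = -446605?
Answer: -467205517/392019936 ≈ -1.1918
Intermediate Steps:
D/202720 + (-117192 - q((-141 + 33) - 96, 144))/(-116028) = -446605/202720 + (-117192 - 1*144)/(-116028) = -446605*1/202720 + (-117192 - 144)*(-1/116028) = -89321/40544 - 117336*(-1/116028) = -89321/40544 + 9778/9669 = -467205517/392019936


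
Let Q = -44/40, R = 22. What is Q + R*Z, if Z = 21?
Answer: 4609/10 ≈ 460.90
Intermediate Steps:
Q = -11/10 (Q = -44*1/40 = -11/10 ≈ -1.1000)
Q + R*Z = -11/10 + 22*21 = -11/10 + 462 = 4609/10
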